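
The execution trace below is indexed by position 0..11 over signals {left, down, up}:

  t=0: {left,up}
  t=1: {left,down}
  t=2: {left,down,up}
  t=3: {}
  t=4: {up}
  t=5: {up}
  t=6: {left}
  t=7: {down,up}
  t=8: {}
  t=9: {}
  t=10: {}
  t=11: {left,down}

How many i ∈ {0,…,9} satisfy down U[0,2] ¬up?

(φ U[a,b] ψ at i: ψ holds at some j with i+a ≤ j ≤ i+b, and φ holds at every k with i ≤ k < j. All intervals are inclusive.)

Evaluate at each i in [0,9]:
  i=0: ✗ (lhs fails at k=0 before rhs at j=1)
  i=1: ✓ (rhs at j=1)
  i=2: ✓ (rhs at j=3; lhs holds on [2,2])
  i=3: ✓ (rhs at j=3)
  i=4: ✗ (lhs fails at k=4 before rhs at j=6)
  i=5: ✗ (lhs fails at k=5 before rhs at j=6)
  i=6: ✓ (rhs at j=6)
  i=7: ✓ (rhs at j=8; lhs holds on [7,7])
  i=8: ✓ (rhs at j=8)
  i=9: ✓ (rhs at j=9)
Positions where it holds: {1, 2, 3, 6, 7, 8, 9} → 7.

7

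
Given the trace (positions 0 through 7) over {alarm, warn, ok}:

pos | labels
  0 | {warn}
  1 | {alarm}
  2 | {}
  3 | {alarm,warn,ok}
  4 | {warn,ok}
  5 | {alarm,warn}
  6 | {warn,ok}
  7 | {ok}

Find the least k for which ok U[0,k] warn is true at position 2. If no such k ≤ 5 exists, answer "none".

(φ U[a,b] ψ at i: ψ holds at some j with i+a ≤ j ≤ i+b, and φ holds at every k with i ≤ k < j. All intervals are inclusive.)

Need earliest j ≥ 2 with warn, and ok at every k in [2,j-1].
  j=2: rhs fails.
  j=3: rhs holds but lhs fails at k=2.
  j=4: rhs holds but lhs fails at k=2.
  j=5: rhs holds but lhs fails at k=2.
  j=6: rhs holds but lhs fails at k=2.
  j=7: rhs fails.
No witness within the range → none.

none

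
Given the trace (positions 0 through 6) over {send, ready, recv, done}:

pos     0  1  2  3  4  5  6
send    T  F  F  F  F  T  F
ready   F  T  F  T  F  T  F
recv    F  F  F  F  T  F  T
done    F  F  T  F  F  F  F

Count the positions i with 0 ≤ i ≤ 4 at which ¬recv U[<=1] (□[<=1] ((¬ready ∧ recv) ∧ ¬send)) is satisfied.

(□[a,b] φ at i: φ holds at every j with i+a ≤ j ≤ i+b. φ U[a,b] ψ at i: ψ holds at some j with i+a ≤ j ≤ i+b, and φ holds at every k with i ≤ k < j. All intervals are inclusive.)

Evaluate at each i in [0,4]:
  i=0: ✗ (no rhs in [0,1])
  i=1: ✗ (no rhs in [1,2])
  i=2: ✗ (no rhs in [2,3])
  i=3: ✗ (no rhs in [3,4])
  i=4: ✗ (no rhs in [4,5])
Positions where it holds: {} → 0.

0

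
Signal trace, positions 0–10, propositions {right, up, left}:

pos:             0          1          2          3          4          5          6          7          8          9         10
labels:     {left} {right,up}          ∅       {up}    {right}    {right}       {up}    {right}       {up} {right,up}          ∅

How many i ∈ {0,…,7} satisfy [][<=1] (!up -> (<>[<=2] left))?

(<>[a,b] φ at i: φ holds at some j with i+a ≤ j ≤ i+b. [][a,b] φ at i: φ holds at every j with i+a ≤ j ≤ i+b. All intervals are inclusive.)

Evaluate at each i in [0,7]:
  i=0: ✓ (all of [0,1])
  i=1: ✗ (fails at j=2)
  i=2: ✗ (fails at j=2)
  i=3: ✗ (fails at j=4)
  i=4: ✗ (fails at j=4)
  i=5: ✗ (fails at j=5)
  i=6: ✗ (fails at j=7)
  i=7: ✗ (fails at j=7)
Positions where it holds: {0} → 1.

1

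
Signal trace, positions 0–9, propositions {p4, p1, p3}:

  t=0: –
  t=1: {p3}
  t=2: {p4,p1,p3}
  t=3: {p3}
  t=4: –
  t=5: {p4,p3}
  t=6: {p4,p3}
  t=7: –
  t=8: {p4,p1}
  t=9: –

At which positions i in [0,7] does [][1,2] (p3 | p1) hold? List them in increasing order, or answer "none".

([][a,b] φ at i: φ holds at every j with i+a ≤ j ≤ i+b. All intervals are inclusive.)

0, 1, 4

Evaluate at each i in [0,7]:
  i=0: ✓ (all of [1,2])
  i=1: ✓ (all of [2,3])
  i=2: ✗ (fails at j=4)
  i=3: ✗ (fails at j=4)
  i=4: ✓ (all of [5,6])
  i=5: ✗ (fails at j=7)
  i=6: ✗ (fails at j=7)
  i=7: ✗ (fails at j=9)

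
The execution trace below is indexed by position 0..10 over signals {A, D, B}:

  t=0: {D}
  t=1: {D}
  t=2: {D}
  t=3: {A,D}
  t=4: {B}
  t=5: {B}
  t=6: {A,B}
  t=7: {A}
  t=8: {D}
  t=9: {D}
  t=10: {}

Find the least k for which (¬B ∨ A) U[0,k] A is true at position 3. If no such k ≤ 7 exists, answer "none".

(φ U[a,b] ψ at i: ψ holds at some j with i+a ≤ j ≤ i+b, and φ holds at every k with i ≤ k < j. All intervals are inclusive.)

0

Need earliest j ≥ 3 with A, and (¬B ∨ A) at every k in [3,j-1].
  j=3: rhs holds (empty prefix). k = 0.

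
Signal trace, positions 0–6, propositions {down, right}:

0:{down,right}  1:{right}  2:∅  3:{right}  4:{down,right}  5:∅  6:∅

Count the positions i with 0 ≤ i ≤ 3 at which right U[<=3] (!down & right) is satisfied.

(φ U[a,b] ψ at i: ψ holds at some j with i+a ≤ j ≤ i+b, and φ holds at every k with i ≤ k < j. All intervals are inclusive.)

Evaluate at each i in [0,3]:
  i=0: ✓ (rhs at j=1; lhs holds on [0,0])
  i=1: ✓ (rhs at j=1)
  i=2: ✗ (lhs fails at k=2 before rhs at j=3)
  i=3: ✓ (rhs at j=3)
Positions where it holds: {0, 1, 3} → 3.

3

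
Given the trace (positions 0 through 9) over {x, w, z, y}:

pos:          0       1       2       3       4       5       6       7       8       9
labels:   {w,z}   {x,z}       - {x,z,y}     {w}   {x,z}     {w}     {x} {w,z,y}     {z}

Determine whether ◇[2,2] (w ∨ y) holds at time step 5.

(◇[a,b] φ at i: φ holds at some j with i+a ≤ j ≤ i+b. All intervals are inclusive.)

Check (w ∨ y) at each j in [7,7]:
  j=7: false
No position in the window satisfies it → formula fails.

False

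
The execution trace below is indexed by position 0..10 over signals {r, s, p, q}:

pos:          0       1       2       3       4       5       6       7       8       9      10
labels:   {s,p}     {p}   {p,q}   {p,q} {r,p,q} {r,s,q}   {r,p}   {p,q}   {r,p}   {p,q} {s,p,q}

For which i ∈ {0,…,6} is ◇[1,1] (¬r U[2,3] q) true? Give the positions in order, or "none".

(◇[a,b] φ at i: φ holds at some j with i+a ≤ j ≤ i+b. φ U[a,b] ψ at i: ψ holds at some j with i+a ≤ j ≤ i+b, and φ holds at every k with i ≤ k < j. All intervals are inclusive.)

0, 1

Evaluate at each i in [0,6]:
  i=0: ✓ (witness j=1)
  i=1: ✓ (witness j=2)
  i=2: ✗ (none in [3,3])
  i=3: ✗ (none in [4,4])
  i=4: ✗ (none in [5,5])
  i=5: ✗ (none in [6,6])
  i=6: ✗ (none in [7,7])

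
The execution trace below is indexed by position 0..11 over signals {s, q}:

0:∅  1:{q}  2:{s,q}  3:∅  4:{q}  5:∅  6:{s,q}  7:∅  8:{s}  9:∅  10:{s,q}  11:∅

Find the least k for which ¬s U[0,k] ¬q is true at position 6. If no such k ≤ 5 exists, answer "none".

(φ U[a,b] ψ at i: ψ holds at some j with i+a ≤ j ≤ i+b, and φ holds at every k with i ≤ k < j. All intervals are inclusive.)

Need earliest j ≥ 6 with ¬q, and ¬s at every k in [6,j-1].
  j=6: rhs fails.
  j=7: rhs holds but lhs fails at k=6.
  j=8: rhs holds but lhs fails at k=6.
  j=9: rhs holds but lhs fails at k=6.
  j=10: rhs fails.
  j=11: rhs holds but lhs fails at k=6.
No witness within the range → none.

none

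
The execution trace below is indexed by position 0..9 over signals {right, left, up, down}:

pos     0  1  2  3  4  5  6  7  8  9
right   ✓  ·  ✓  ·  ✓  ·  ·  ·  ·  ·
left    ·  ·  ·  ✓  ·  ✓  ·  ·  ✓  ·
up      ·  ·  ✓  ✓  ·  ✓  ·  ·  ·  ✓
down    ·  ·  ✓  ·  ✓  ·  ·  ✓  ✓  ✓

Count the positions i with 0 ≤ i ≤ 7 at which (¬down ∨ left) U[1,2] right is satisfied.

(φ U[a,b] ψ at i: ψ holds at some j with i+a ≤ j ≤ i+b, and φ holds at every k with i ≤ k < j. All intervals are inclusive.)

Evaluate at each i in [0,7]:
  i=0: ✓ (rhs at j=2; lhs holds on [0,1])
  i=1: ✓ (rhs at j=2; lhs holds on [1,1])
  i=2: ✗ (lhs fails at k=2 before rhs at j=4)
  i=3: ✓ (rhs at j=4; lhs holds on [3,3])
  i=4: ✗ (no rhs in [5,6])
  i=5: ✗ (no rhs in [6,7])
  i=6: ✗ (no rhs in [7,8])
  i=7: ✗ (no rhs in [8,9])
Positions where it holds: {0, 1, 3} → 3.

3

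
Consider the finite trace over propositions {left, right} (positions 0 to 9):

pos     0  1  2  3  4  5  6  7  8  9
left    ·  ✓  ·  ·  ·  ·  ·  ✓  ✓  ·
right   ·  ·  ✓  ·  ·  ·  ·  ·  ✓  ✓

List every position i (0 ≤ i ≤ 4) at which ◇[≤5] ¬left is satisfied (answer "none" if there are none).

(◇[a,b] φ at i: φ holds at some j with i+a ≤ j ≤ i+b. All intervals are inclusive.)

Evaluate at each i in [0,4]:
  i=0: ✓ (witness j=0)
  i=1: ✓ (witness j=2)
  i=2: ✓ (witness j=2)
  i=3: ✓ (witness j=3)
  i=4: ✓ (witness j=4)

0, 1, 2, 3, 4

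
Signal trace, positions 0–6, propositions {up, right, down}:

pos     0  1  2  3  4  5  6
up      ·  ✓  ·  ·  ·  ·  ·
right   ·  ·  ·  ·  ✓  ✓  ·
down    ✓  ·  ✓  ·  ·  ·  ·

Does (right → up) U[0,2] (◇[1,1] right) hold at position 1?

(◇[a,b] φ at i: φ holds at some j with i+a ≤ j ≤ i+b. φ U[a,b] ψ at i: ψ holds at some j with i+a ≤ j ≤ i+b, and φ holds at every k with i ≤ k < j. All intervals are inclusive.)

True

Need some j in [1,3] with ◇[1,1] right, and (right → up) at every k in [1,j-1].
  j=1: ◇[1,1] right — fails (none in [2,2]).
  j=2: ◇[1,1] right — fails (none in [3,3]).
  j=3: ◇[1,1] right holds; (right → up) holds at every k in [1,2] → satisfied.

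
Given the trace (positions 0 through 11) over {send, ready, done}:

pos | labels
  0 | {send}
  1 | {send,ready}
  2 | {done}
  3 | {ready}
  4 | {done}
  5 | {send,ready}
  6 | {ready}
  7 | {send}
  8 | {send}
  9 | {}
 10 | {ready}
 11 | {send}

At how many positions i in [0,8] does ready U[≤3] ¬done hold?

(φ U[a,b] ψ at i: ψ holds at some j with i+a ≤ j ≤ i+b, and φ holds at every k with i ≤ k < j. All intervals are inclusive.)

Evaluate at each i in [0,8]:
  i=0: ✓ (rhs at j=0)
  i=1: ✓ (rhs at j=1)
  i=2: ✗ (lhs fails at k=2 before rhs at j=3)
  i=3: ✓ (rhs at j=3)
  i=4: ✗ (lhs fails at k=4 before rhs at j=5)
  i=5: ✓ (rhs at j=5)
  i=6: ✓ (rhs at j=6)
  i=7: ✓ (rhs at j=7)
  i=8: ✓ (rhs at j=8)
Positions where it holds: {0, 1, 3, 5, 6, 7, 8} → 7.

7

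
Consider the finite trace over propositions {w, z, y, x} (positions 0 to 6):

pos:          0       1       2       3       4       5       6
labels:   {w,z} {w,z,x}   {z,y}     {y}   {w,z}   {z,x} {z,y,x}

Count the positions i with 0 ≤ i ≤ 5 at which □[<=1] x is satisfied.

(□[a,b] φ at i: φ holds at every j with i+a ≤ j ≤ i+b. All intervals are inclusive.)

Evaluate at each i in [0,5]:
  i=0: ✗ (fails at j=0)
  i=1: ✗ (fails at j=2)
  i=2: ✗ (fails at j=2)
  i=3: ✗ (fails at j=3)
  i=4: ✗ (fails at j=4)
  i=5: ✓ (all of [5,6])
Positions where it holds: {5} → 1.

1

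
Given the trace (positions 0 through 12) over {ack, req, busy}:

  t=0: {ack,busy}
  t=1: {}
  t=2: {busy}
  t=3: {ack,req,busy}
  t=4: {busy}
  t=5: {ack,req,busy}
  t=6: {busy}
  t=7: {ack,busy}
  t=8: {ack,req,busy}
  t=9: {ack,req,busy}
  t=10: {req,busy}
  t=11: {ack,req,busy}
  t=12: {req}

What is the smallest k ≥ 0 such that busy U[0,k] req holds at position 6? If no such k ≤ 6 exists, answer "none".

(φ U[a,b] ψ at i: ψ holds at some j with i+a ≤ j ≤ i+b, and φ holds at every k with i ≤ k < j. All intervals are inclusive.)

2

Need earliest j ≥ 6 with req, and busy at every k in [6,j-1].
  j=6: rhs fails.
  j=7: rhs fails.
  j=8: rhs holds; lhs holds on [6,7]. k = 2.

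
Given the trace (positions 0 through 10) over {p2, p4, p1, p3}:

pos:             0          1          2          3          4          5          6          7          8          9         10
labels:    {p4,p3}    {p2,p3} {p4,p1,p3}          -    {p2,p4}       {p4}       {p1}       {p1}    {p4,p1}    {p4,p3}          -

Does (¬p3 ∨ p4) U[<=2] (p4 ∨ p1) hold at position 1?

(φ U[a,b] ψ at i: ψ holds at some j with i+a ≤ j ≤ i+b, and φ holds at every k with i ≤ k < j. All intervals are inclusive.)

Need some j in [1,3] with (p4 ∨ p1), and (¬p3 ∨ p4) at every k in [1,j-1].
  j=1: (p4 ∨ p1) false.
  j=2: (p4 ∨ p1) holds, but (¬p3 ∨ p4) fails at k=1 → not this j.
  j=3: (p4 ∨ p1) false.
No j in the window works → until fails.

Does not hold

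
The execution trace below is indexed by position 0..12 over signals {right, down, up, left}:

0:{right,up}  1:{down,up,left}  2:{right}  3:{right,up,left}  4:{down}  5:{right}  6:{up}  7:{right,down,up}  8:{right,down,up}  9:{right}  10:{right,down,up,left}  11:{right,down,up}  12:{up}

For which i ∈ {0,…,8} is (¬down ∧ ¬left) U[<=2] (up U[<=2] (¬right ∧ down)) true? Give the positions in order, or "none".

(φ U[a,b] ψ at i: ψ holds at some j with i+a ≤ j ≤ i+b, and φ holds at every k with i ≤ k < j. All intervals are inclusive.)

0, 1, 2, 3, 4

Evaluate at each i in [0,8]:
  i=0: ✓ (rhs at j=0)
  i=1: ✓ (rhs at j=1)
  i=2: ✓ (rhs at j=3; lhs holds on [2,2])
  i=3: ✓ (rhs at j=3)
  i=4: ✓ (rhs at j=4)
  i=5: ✗ (no rhs in [5,7])
  i=6: ✗ (no rhs in [6,8])
  i=7: ✗ (no rhs in [7,9])
  i=8: ✗ (no rhs in [8,10])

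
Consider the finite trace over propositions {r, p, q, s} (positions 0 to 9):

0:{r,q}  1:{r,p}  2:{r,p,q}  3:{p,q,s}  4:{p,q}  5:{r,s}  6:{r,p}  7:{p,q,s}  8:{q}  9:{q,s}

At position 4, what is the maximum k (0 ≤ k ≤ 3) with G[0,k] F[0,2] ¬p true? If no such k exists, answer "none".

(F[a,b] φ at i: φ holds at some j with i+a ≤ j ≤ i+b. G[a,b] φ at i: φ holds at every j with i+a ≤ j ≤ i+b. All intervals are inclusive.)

F[0,2] ¬p must hold from j=4 onward; find where it first fails.
  j=4: holds
  j=5: holds
  j=6: holds
  j=7: holds
Holds through j=7; largest k = 3.

3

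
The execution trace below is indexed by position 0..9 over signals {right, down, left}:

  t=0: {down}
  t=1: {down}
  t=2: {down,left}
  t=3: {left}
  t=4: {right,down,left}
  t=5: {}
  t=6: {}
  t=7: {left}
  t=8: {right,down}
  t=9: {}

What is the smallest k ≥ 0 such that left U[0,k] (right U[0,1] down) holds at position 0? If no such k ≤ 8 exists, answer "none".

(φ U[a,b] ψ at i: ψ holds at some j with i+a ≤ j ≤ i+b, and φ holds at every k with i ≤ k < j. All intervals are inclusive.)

0

Need earliest j ≥ 0 with (right U[0,1] down), and left at every k in [0,j-1].
  j=0: rhs holds (empty prefix). k = 0.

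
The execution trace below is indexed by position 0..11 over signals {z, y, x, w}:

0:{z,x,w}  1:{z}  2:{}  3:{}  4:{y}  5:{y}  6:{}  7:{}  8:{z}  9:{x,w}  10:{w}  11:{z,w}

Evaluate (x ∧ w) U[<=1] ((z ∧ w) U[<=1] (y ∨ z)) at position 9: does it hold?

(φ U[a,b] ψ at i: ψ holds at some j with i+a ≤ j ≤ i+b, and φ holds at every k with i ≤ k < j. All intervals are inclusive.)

Need some j in [9,10] with ((z ∧ w) U[<=1] (y ∨ z)), and (x ∧ w) at every k in [9,j-1].
  j=9: ((z ∧ w) U[<=1] (y ∨ z)) — fails.
  j=10: ((z ∧ w) U[<=1] (y ∨ z)) — fails.
No j in the window works → until fails.

Does not hold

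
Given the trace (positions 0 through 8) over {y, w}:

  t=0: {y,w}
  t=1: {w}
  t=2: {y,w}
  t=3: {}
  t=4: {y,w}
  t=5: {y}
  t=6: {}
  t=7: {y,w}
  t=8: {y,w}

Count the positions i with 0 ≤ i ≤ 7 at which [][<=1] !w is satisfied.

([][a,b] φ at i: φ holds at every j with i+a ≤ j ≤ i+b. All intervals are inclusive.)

Evaluate at each i in [0,7]:
  i=0: ✗ (fails at j=0)
  i=1: ✗ (fails at j=1)
  i=2: ✗ (fails at j=2)
  i=3: ✗ (fails at j=4)
  i=4: ✗ (fails at j=4)
  i=5: ✓ (all of [5,6])
  i=6: ✗ (fails at j=7)
  i=7: ✗ (fails at j=7)
Positions where it holds: {5} → 1.

1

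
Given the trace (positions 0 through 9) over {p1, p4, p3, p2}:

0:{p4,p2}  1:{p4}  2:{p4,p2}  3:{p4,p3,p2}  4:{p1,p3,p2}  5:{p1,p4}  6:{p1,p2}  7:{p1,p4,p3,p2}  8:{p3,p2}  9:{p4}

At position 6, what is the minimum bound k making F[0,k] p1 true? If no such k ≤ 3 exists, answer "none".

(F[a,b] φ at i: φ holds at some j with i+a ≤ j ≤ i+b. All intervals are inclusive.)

Scan j = 6,7,… for p1:
  j=6: holds
First hit at j=6, so smallest k = 6-6 = 0.

0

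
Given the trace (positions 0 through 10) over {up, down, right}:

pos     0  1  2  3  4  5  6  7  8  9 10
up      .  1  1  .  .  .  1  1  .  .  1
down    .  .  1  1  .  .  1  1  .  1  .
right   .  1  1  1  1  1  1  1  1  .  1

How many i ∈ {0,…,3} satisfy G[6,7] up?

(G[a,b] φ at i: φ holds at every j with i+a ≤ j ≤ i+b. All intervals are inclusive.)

1

Evaluate at each i in [0,3]:
  i=0: ✓ (all of [6,7])
  i=1: ✗ (fails at j=8)
  i=2: ✗ (fails at j=8)
  i=3: ✗ (fails at j=9)
Positions where it holds: {0} → 1.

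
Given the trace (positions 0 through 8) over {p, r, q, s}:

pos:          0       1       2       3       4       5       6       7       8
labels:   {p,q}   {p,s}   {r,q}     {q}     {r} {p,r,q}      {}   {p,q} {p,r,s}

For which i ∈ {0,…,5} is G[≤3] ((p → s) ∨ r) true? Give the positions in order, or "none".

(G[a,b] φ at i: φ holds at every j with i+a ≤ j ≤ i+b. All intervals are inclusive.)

Evaluate at each i in [0,5]:
  i=0: ✗ (fails at j=0)
  i=1: ✓ (all of [1,4])
  i=2: ✓ (all of [2,5])
  i=3: ✓ (all of [3,6])
  i=4: ✗ (fails at j=7)
  i=5: ✗ (fails at j=7)

1, 2, 3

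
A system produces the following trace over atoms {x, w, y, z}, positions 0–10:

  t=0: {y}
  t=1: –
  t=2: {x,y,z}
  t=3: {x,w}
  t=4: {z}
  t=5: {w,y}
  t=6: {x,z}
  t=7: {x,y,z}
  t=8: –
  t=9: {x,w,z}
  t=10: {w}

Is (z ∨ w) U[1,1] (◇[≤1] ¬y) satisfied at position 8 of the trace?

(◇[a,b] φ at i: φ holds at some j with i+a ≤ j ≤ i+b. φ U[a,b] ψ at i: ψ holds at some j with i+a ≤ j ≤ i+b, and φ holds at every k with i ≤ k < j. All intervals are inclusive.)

Need some j in [9,9] with ◇[≤1] ¬y, and (z ∨ w) at every k in [8,j-1].
  j=9: ◇[≤1] ¬y holds, but (z ∨ w) fails at k=8 → not this j.
No j in the window works → until fails.

False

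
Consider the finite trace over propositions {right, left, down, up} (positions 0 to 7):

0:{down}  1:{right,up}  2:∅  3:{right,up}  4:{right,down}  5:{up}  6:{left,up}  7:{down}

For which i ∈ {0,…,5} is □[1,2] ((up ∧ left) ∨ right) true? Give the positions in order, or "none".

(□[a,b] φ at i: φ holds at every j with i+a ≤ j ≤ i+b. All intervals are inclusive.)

2

Evaluate at each i in [0,5]:
  i=0: ✗ (fails at j=2)
  i=1: ✗ (fails at j=2)
  i=2: ✓ (all of [3,4])
  i=3: ✗ (fails at j=5)
  i=4: ✗ (fails at j=5)
  i=5: ✗ (fails at j=7)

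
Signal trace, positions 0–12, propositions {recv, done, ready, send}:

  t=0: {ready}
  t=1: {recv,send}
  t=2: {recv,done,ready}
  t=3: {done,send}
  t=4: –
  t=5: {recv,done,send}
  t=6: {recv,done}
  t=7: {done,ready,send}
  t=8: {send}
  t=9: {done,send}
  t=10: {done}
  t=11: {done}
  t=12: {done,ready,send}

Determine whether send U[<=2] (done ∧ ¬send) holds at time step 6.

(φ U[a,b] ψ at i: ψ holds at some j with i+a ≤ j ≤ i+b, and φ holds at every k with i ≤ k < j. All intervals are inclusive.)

Holds

Need some j in [6,8] with (done ∧ ¬send), and send at every k in [6,j-1].
  j=6: (done ∧ ¬send) holds; no prefix to check → satisfied.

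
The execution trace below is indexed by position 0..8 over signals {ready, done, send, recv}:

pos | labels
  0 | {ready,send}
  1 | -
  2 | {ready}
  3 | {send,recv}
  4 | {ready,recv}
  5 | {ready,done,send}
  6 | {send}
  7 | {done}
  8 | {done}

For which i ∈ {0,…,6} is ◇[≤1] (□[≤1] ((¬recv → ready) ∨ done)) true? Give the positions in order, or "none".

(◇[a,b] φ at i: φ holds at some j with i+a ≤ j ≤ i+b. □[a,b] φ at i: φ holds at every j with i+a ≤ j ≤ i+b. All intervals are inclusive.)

Evaluate at each i in [0,6]:
  i=0: ✗ (none in [0,1])
  i=1: ✓ (witness j=2)
  i=2: ✓ (witness j=2)
  i=3: ✓ (witness j=3)
  i=4: ✓ (witness j=4)
  i=5: ✗ (none in [5,6])
  i=6: ✓ (witness j=7)

1, 2, 3, 4, 6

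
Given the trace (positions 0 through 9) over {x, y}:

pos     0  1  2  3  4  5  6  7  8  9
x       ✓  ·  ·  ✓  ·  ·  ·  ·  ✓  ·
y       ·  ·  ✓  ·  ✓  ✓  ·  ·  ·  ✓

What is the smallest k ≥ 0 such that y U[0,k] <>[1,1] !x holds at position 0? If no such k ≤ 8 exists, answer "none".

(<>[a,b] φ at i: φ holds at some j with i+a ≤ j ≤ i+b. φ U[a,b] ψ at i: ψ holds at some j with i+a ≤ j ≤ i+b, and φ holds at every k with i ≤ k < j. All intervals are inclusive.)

0

Need earliest j ≥ 0 with <>[1,1] !x, and y at every k in [0,j-1].
  j=0: rhs holds (empty prefix). k = 0.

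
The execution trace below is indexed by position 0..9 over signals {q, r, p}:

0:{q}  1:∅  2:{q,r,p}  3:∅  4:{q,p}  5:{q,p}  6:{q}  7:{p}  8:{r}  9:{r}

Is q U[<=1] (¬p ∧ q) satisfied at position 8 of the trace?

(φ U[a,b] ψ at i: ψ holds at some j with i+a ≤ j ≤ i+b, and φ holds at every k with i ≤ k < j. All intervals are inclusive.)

No

Need some j in [8,9] with (¬p ∧ q), and q at every k in [8,j-1].
  j=8: (¬p ∧ q) false.
  j=9: (¬p ∧ q) false.
No j in the window works → until fails.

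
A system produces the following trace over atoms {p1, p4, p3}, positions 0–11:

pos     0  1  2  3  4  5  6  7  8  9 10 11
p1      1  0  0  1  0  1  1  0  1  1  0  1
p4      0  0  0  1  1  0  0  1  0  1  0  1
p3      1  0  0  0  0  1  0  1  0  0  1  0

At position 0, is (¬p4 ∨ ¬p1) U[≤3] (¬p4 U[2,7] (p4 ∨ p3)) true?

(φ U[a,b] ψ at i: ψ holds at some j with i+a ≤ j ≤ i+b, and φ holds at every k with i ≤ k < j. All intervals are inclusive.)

Need some j in [0,3] with (¬p4 U[2,7] (p4 ∨ p3)), and (¬p4 ∨ ¬p1) at every k in [0,j-1].
  j=0: (¬p4 U[2,7] (p4 ∨ p3)) holds; no prefix to check → satisfied.

True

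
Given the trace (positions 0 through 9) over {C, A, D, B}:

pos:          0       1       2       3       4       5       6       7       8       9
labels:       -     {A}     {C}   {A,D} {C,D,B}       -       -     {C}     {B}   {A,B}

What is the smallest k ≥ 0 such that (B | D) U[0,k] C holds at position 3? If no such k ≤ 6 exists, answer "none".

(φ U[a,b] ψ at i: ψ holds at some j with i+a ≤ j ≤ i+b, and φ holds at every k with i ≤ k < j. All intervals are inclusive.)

Need earliest j ≥ 3 with C, and (B | D) at every k in [3,j-1].
  j=3: rhs fails.
  j=4: rhs holds; lhs holds on [3,3]. k = 1.

1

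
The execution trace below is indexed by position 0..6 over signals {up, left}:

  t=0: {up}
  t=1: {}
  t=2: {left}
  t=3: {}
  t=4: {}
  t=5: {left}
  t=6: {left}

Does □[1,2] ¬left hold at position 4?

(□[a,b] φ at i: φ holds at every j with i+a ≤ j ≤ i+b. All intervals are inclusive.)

No

Check ¬left at every j in [5,6]:
  j=5: false
  j=6: false
Fails at j=5 → formula fails.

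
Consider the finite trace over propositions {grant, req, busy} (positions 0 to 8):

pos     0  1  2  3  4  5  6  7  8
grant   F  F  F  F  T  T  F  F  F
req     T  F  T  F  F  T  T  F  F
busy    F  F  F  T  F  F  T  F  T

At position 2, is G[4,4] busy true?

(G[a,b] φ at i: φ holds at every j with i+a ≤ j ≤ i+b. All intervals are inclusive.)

Check busy at every j in [6,6]:
  j=6: true
All positions satisfy it → formula holds.

Holds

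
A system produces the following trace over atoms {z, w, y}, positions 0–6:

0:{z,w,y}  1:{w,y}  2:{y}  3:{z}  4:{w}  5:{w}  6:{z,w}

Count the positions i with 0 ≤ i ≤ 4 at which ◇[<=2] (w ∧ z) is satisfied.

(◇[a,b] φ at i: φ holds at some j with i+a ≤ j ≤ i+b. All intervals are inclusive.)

Evaluate at each i in [0,4]:
  i=0: ✓ (witness j=0)
  i=1: ✗ (none in [1,3])
  i=2: ✗ (none in [2,4])
  i=3: ✗ (none in [3,5])
  i=4: ✓ (witness j=6)
Positions where it holds: {0, 4} → 2.

2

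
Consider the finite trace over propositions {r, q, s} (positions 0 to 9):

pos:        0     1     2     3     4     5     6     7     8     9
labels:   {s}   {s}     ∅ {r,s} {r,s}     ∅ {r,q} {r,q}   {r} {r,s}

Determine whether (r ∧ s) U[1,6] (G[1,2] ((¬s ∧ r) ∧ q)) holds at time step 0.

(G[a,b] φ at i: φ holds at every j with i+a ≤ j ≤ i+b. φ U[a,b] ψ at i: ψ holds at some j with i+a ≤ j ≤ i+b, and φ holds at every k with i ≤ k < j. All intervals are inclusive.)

Need some j in [1,6] with G[1,2] ((¬s ∧ r) ∧ q), and (r ∧ s) at every k in [0,j-1].
  j=1: G[1,2] ((¬s ∧ r) ∧ q) — fails at 2.
  j=2: G[1,2] ((¬s ∧ r) ∧ q) — fails at 3.
  j=3: G[1,2] ((¬s ∧ r) ∧ q) — fails at 4.
  j=4: G[1,2] ((¬s ∧ r) ∧ q) — fails at 5.
  j=5: G[1,2] ((¬s ∧ r) ∧ q) holds, but (r ∧ s) fails at k=0 → not this j.
  j=6: G[1,2] ((¬s ∧ r) ∧ q) — fails at 8.
No j in the window works → until fails.

False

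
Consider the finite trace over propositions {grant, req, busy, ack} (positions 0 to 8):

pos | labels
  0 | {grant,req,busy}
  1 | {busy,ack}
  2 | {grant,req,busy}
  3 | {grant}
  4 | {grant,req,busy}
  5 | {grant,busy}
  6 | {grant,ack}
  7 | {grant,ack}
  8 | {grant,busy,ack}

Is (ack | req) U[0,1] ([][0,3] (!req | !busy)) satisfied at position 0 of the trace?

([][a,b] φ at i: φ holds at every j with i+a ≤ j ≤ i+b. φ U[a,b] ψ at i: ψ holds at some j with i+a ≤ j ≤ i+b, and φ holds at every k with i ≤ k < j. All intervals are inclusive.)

No

Need some j in [0,1] with [][0,3] (!req | !busy), and (ack | req) at every k in [0,j-1].
  j=0: [][0,3] (!req | !busy) — fails at 0.
  j=1: [][0,3] (!req | !busy) — fails at 2.
No j in the window works → until fails.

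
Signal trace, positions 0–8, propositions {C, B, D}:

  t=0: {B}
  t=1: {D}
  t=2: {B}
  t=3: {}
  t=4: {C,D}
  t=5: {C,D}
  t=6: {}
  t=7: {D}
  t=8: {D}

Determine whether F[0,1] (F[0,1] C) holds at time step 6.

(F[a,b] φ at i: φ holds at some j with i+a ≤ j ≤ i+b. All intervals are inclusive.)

False

Check F[0,1] C at each j in [6,7]:
  j=6: fails (none in [6,7])
  j=7: fails (none in [7,8])
No position in the window satisfies it → formula fails.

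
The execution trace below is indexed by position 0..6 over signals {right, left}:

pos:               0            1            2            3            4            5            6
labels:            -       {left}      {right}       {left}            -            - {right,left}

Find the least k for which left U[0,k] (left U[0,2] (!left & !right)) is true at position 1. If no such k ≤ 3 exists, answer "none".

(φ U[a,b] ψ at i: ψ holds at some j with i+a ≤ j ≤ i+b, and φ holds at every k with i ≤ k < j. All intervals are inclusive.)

Need earliest j ≥ 1 with (left U[0,2] (!left & !right)), and left at every k in [1,j-1].
  j=1: rhs fails.
  j=2: rhs fails.
  j=3: rhs holds but lhs fails at k=2.
  j=4: rhs holds but lhs fails at k=2.
No witness within the range → none.

none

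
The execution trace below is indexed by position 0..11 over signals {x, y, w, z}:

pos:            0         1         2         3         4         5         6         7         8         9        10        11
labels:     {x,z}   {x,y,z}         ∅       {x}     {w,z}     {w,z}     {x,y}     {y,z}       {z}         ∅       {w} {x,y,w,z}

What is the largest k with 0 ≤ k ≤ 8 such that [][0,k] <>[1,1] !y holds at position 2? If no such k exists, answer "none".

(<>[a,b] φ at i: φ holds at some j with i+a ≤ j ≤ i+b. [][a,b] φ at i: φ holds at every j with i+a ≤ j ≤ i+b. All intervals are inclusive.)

<>[1,1] !y must hold from j=2 onward; find where it first fails.
  j=2: holds
  j=3: holds
  j=4: holds
  j=5: fails
Holds on [2,4], so largest k = 2.

2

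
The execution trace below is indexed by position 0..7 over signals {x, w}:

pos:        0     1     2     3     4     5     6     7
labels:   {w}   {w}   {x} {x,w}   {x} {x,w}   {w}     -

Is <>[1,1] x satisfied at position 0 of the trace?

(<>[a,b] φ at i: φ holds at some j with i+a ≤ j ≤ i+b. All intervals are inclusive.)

Check x at each j in [1,1]:
  j=1: false
No position in the window satisfies it → formula fails.

False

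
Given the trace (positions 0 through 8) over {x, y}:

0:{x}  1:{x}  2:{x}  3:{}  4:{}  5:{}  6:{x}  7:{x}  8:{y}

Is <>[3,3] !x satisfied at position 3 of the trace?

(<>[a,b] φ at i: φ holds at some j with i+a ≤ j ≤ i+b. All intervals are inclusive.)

Does not hold

Check !x at each j in [6,6]:
  j=6: false
No position in the window satisfies it → formula fails.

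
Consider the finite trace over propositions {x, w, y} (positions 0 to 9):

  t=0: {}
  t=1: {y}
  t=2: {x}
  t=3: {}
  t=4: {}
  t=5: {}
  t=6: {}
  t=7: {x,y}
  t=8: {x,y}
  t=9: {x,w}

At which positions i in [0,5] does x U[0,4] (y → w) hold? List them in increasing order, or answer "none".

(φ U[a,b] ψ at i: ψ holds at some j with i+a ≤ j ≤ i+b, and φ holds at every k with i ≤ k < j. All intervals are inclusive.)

Evaluate at each i in [0,5]:
  i=0: ✓ (rhs at j=0)
  i=1: ✗ (lhs fails at k=1 before rhs at j=2)
  i=2: ✓ (rhs at j=2)
  i=3: ✓ (rhs at j=3)
  i=4: ✓ (rhs at j=4)
  i=5: ✓ (rhs at j=5)

0, 2, 3, 4, 5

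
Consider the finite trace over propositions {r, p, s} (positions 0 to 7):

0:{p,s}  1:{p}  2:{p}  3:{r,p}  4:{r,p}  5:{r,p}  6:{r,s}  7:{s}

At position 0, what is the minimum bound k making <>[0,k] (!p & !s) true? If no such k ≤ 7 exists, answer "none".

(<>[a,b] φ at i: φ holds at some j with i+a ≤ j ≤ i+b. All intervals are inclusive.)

none

Scan j = 0,1,… for (!p & !s):
  j=0: fails
  j=1: fails
  j=2: fails
  j=3: fails
  j=4: fails
  j=5: fails
  j=6: fails
  j=7: fails
No j in [0,7] satisfies it → none.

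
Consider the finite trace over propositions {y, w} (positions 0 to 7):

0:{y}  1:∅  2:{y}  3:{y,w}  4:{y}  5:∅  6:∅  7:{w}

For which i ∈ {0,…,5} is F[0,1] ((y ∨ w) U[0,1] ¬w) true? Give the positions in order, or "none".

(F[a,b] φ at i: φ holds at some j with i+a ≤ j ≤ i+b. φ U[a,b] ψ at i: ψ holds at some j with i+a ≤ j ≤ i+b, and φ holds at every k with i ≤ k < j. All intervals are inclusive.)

0, 1, 2, 3, 4, 5

Evaluate at each i in [0,5]:
  i=0: ✓ (witness j=0)
  i=1: ✓ (witness j=1)
  i=2: ✓ (witness j=2)
  i=3: ✓ (witness j=3)
  i=4: ✓ (witness j=4)
  i=5: ✓ (witness j=5)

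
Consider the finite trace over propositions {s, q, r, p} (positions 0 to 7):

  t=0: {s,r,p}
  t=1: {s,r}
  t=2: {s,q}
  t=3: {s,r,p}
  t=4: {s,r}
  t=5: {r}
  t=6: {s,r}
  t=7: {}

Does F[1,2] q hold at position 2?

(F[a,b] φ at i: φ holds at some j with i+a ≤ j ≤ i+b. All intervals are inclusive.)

Check q at each j in [3,4]:
  j=3: false
  j=4: false
No position in the window satisfies it → formula fails.

False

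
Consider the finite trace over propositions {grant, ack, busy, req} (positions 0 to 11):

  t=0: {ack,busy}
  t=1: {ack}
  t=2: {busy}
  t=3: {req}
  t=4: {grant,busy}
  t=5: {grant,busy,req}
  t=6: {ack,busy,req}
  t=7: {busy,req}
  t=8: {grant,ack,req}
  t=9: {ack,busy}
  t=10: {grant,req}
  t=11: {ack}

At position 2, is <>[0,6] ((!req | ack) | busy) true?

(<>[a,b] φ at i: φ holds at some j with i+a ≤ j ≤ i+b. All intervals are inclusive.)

Check ((!req | ack) | busy) at each j in [2,8]:
  j=2: true
  j=3: false
  j=4: true
  j=5: true
  j=6: true
  j=7: true
  j=8: true
Found at j=2 → formula holds.

Yes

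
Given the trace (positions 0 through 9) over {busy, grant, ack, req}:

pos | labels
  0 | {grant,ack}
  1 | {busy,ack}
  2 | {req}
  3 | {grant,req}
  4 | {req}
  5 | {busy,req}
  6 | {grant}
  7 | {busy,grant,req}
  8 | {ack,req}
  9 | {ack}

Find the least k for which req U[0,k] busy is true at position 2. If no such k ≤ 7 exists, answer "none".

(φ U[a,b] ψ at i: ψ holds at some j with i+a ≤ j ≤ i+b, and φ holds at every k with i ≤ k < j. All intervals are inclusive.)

Need earliest j ≥ 2 with busy, and req at every k in [2,j-1].
  j=2: rhs fails.
  j=3: rhs fails.
  j=4: rhs fails.
  j=5: rhs holds; lhs holds on [2,4]. k = 3.

3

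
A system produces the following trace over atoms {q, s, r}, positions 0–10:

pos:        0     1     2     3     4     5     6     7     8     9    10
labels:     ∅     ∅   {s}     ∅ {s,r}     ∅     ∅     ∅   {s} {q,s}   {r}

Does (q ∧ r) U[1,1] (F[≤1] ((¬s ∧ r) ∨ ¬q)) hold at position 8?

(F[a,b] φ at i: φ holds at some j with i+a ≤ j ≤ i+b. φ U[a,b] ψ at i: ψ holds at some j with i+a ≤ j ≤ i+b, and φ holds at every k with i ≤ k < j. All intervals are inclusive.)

Need some j in [9,9] with F[≤1] ((¬s ∧ r) ∨ ¬q), and (q ∧ r) at every k in [8,j-1].
  j=9: F[≤1] ((¬s ∧ r) ∨ ¬q) holds, but (q ∧ r) fails at k=8 → not this j.
No j in the window works → until fails.

No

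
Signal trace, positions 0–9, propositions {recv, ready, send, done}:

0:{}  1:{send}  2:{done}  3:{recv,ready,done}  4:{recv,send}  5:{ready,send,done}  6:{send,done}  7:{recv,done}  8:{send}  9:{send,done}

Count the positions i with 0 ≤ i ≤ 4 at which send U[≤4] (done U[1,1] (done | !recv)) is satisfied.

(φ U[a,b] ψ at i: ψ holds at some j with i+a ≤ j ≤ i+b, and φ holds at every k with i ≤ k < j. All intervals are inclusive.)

Evaluate at each i in [0,4]:
  i=0: ✗ (lhs fails at k=0 before rhs at j=2)
  i=1: ✓ (rhs at j=2; lhs holds on [1,1])
  i=2: ✓ (rhs at j=2)
  i=3: ✗ (lhs fails at k=3 before rhs at j=5)
  i=4: ✓ (rhs at j=5; lhs holds on [4,4])
Positions where it holds: {1, 2, 4} → 3.

3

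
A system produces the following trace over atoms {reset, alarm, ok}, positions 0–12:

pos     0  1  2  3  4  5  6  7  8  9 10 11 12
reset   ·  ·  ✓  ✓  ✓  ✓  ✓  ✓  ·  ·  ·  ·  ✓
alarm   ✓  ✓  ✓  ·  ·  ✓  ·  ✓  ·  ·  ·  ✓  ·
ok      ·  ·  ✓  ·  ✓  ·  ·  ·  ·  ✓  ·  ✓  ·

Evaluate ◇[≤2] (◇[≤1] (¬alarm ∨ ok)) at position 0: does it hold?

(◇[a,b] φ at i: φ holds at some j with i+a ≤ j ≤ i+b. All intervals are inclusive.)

Check ◇[≤1] (¬alarm ∨ ok) at each j in [0,2]:
  j=0: fails (none in [0,1])
  j=1: holds (witness at 2)
  j=2: holds (witness at 2)
Found at j=1 → formula holds.

True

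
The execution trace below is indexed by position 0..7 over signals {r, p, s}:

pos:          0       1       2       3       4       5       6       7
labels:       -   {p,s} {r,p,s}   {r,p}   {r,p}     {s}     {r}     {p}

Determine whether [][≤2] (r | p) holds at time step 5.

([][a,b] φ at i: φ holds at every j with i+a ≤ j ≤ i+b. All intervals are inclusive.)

Check (r | p) at every j in [5,7]:
  j=5: false
  j=6: true
  j=7: true
Fails at j=5 → formula fails.

False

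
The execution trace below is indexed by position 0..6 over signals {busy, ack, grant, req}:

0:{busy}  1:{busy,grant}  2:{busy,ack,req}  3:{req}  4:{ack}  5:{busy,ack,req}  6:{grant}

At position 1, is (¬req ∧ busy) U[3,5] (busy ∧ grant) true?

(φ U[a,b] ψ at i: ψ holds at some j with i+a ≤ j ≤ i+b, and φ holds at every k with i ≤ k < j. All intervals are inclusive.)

False

Need some j in [4,6] with (busy ∧ grant), and (¬req ∧ busy) at every k in [1,j-1].
  j=4: (busy ∧ grant) false.
  j=5: (busy ∧ grant) false.
  j=6: (busy ∧ grant) false.
No j in the window works → until fails.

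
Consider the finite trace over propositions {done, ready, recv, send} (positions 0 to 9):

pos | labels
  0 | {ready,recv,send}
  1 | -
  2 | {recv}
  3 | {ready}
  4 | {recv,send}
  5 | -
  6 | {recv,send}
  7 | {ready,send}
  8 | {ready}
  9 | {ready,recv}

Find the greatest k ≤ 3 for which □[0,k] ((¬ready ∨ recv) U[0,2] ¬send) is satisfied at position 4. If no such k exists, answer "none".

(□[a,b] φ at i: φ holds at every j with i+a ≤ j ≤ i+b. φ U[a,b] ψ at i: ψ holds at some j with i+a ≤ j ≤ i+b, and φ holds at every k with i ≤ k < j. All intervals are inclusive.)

1

((¬ready ∨ recv) U[0,2] ¬send) must hold from j=4 onward; find where it first fails.
  j=4: holds
  j=5: holds
  j=6: fails
Holds on [4,5], so largest k = 1.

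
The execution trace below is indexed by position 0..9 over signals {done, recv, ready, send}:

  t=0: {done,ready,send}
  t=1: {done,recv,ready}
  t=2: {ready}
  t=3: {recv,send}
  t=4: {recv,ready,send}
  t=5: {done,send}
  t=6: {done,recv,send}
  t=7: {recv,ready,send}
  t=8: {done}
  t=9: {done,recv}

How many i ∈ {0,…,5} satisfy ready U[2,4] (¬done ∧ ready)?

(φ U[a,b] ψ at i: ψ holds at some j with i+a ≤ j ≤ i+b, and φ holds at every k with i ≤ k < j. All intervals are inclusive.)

1

Evaluate at each i in [0,5]:
  i=0: ✓ (rhs at j=2; lhs holds on [0,1])
  i=1: ✗ (lhs fails at k=3 before rhs at j=4)
  i=2: ✗ (lhs fails at k=3 before rhs at j=4)
  i=3: ✗ (lhs fails at k=3 before rhs at j=7)
  i=4: ✗ (lhs fails at k=5 before rhs at j=7)
  i=5: ✗ (lhs fails at k=5 before rhs at j=7)
Positions where it holds: {0} → 1.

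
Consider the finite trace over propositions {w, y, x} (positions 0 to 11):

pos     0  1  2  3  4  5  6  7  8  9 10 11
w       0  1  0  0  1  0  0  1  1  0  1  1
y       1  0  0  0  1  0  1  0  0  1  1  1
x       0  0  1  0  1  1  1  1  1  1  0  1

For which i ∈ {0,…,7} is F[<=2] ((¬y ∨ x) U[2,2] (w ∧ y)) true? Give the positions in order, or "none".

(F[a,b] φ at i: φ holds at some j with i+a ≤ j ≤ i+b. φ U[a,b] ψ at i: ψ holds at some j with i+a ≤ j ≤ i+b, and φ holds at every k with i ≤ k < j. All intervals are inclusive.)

0, 1, 2, 6, 7

Evaluate at each i in [0,7]:
  i=0: ✓ (witness j=2)
  i=1: ✓ (witness j=2)
  i=2: ✓ (witness j=2)
  i=3: ✗ (none in [3,5])
  i=4: ✗ (none in [4,6])
  i=5: ✗ (none in [5,7])
  i=6: ✓ (witness j=8)
  i=7: ✓ (witness j=8)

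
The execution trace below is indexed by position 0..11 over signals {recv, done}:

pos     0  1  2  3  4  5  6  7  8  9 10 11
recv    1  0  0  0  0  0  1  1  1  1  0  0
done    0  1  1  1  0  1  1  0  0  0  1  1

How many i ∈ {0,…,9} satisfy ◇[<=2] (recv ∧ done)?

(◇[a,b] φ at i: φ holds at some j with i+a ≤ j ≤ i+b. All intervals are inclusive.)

Evaluate at each i in [0,9]:
  i=0: ✗ (none in [0,2])
  i=1: ✗ (none in [1,3])
  i=2: ✗ (none in [2,4])
  i=3: ✗ (none in [3,5])
  i=4: ✓ (witness j=6)
  i=5: ✓ (witness j=6)
  i=6: ✓ (witness j=6)
  i=7: ✗ (none in [7,9])
  i=8: ✗ (none in [8,10])
  i=9: ✗ (none in [9,11])
Positions where it holds: {4, 5, 6} → 3.

3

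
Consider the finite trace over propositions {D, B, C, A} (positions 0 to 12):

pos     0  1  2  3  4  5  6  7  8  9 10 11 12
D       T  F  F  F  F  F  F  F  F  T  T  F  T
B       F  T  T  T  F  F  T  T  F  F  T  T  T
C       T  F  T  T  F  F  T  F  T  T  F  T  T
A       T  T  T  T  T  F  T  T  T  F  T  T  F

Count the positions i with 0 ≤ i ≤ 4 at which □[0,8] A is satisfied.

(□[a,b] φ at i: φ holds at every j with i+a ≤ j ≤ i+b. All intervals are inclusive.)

Evaluate at each i in [0,4]:
  i=0: ✗ (fails at j=5)
  i=1: ✗ (fails at j=5)
  i=2: ✗ (fails at j=5)
  i=3: ✗ (fails at j=5)
  i=4: ✗ (fails at j=5)
Positions where it holds: {} → 0.

0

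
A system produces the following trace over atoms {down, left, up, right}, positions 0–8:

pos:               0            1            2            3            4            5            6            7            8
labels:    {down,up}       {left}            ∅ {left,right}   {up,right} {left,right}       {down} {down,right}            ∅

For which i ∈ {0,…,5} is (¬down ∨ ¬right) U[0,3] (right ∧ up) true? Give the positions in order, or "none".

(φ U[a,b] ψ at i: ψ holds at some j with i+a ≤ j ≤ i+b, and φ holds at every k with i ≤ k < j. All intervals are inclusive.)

1, 2, 3, 4

Evaluate at each i in [0,5]:
  i=0: ✗ (no rhs in [0,3])
  i=1: ✓ (rhs at j=4; lhs holds on [1,3])
  i=2: ✓ (rhs at j=4; lhs holds on [2,3])
  i=3: ✓ (rhs at j=4; lhs holds on [3,3])
  i=4: ✓ (rhs at j=4)
  i=5: ✗ (no rhs in [5,8])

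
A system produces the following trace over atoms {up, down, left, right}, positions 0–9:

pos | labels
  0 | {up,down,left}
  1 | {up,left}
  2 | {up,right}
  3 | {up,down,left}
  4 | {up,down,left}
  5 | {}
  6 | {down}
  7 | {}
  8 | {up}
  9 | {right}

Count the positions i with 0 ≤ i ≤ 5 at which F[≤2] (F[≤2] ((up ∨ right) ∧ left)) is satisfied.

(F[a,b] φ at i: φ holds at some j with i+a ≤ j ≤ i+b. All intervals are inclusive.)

Evaluate at each i in [0,5]:
  i=0: ✓ (witness j=0)
  i=1: ✓ (witness j=1)
  i=2: ✓ (witness j=2)
  i=3: ✓ (witness j=3)
  i=4: ✓ (witness j=4)
  i=5: ✗ (none in [5,7])
Positions where it holds: {0, 1, 2, 3, 4} → 5.

5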